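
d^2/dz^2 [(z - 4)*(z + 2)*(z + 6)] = 6*z + 8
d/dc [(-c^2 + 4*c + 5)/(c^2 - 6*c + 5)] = 2/(c^2 - 2*c + 1)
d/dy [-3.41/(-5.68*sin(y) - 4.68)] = -19.3688*cos(y)/(5.68*sin(y) + 4.68)^2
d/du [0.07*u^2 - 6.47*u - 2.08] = 0.14*u - 6.47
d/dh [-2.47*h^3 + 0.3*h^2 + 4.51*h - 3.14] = -7.41*h^2 + 0.6*h + 4.51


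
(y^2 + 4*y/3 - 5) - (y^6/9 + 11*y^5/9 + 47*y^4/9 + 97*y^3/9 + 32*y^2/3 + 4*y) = -y^6/9 - 11*y^5/9 - 47*y^4/9 - 97*y^3/9 - 29*y^2/3 - 8*y/3 - 5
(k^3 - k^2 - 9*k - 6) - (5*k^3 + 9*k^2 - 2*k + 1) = -4*k^3 - 10*k^2 - 7*k - 7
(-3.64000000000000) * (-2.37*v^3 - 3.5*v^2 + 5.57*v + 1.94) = 8.6268*v^3 + 12.74*v^2 - 20.2748*v - 7.0616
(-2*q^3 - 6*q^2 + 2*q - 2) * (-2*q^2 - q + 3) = 4*q^5 + 14*q^4 - 4*q^3 - 16*q^2 + 8*q - 6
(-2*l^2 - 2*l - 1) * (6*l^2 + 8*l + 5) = -12*l^4 - 28*l^3 - 32*l^2 - 18*l - 5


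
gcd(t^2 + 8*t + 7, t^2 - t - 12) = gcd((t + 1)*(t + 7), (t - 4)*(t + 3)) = 1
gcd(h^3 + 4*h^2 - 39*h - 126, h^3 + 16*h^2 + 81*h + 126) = h^2 + 10*h + 21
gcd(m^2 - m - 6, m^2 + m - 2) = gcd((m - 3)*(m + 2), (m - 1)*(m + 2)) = m + 2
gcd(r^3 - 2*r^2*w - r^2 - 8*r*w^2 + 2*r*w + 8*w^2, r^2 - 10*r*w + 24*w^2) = r - 4*w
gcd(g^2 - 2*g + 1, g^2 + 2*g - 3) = g - 1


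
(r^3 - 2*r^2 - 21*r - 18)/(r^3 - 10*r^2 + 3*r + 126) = (r + 1)/(r - 7)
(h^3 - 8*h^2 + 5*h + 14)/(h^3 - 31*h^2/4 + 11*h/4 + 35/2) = 4*(h + 1)/(4*h + 5)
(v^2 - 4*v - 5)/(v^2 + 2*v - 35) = (v + 1)/(v + 7)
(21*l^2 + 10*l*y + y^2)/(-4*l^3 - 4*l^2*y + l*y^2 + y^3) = (21*l^2 + 10*l*y + y^2)/(-4*l^3 - 4*l^2*y + l*y^2 + y^3)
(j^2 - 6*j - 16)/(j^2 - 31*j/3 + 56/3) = 3*(j + 2)/(3*j - 7)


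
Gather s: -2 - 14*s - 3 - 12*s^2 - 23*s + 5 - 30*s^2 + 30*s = -42*s^2 - 7*s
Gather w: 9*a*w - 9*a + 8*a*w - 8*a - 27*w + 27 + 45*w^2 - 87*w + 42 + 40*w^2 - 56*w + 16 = -17*a + 85*w^2 + w*(17*a - 170) + 85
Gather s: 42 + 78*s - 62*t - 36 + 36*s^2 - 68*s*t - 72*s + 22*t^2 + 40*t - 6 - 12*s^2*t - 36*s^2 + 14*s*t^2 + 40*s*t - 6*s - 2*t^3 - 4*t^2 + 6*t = -12*s^2*t + s*(14*t^2 - 28*t) - 2*t^3 + 18*t^2 - 16*t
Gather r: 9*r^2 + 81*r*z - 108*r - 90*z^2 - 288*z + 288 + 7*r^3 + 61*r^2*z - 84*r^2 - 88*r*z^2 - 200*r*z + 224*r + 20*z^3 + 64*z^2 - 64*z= 7*r^3 + r^2*(61*z - 75) + r*(-88*z^2 - 119*z + 116) + 20*z^3 - 26*z^2 - 352*z + 288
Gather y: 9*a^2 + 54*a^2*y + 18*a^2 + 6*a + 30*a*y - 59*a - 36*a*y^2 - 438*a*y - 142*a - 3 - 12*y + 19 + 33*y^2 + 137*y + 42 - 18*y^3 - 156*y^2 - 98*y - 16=27*a^2 - 195*a - 18*y^3 + y^2*(-36*a - 123) + y*(54*a^2 - 408*a + 27) + 42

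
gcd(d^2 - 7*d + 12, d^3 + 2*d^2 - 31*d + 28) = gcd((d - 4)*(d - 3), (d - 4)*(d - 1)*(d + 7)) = d - 4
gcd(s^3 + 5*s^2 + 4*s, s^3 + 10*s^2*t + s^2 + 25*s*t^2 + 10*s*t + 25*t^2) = s + 1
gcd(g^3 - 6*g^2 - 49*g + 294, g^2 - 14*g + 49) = g - 7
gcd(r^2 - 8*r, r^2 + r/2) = r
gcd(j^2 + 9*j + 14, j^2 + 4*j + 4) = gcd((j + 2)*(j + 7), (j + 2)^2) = j + 2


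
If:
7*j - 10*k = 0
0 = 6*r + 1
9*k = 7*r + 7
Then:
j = 25/27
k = 35/54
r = -1/6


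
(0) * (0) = 0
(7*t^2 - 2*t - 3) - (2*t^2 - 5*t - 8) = 5*t^2 + 3*t + 5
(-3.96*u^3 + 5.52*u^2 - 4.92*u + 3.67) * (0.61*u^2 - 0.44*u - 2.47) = -2.4156*u^5 + 5.1096*u^4 + 4.3512*u^3 - 9.2309*u^2 + 10.5376*u - 9.0649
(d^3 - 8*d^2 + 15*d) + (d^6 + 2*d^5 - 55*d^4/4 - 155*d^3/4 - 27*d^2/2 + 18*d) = d^6 + 2*d^5 - 55*d^4/4 - 151*d^3/4 - 43*d^2/2 + 33*d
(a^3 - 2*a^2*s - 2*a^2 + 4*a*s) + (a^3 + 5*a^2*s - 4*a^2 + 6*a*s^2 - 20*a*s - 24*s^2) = 2*a^3 + 3*a^2*s - 6*a^2 + 6*a*s^2 - 16*a*s - 24*s^2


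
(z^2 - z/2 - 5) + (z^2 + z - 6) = 2*z^2 + z/2 - 11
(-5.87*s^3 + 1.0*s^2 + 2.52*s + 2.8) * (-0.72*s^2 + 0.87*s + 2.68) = 4.2264*s^5 - 5.8269*s^4 - 16.676*s^3 + 2.8564*s^2 + 9.1896*s + 7.504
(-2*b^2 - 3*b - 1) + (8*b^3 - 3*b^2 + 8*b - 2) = 8*b^3 - 5*b^2 + 5*b - 3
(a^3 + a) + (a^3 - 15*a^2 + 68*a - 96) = 2*a^3 - 15*a^2 + 69*a - 96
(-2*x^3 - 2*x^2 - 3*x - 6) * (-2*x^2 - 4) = 4*x^5 + 4*x^4 + 14*x^3 + 20*x^2 + 12*x + 24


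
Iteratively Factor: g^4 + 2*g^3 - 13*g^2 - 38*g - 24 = (g + 1)*(g^3 + g^2 - 14*g - 24) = (g + 1)*(g + 2)*(g^2 - g - 12) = (g - 4)*(g + 1)*(g + 2)*(g + 3)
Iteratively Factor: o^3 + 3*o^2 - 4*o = (o - 1)*(o^2 + 4*o) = o*(o - 1)*(o + 4)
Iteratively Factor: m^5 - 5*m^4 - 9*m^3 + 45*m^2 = (m)*(m^4 - 5*m^3 - 9*m^2 + 45*m) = m*(m + 3)*(m^3 - 8*m^2 + 15*m) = m^2*(m + 3)*(m^2 - 8*m + 15) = m^2*(m - 5)*(m + 3)*(m - 3)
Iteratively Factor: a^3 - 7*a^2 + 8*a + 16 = (a + 1)*(a^2 - 8*a + 16) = (a - 4)*(a + 1)*(a - 4)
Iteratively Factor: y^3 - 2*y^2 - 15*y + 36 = (y - 3)*(y^2 + y - 12) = (y - 3)*(y + 4)*(y - 3)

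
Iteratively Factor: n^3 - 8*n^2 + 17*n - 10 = (n - 1)*(n^2 - 7*n + 10) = (n - 5)*(n - 1)*(n - 2)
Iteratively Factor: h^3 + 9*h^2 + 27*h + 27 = (h + 3)*(h^2 + 6*h + 9) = (h + 3)^2*(h + 3)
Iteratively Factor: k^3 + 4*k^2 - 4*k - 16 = (k + 2)*(k^2 + 2*k - 8) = (k + 2)*(k + 4)*(k - 2)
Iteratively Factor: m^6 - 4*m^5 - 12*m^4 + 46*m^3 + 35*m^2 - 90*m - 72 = (m - 4)*(m^5 - 12*m^3 - 2*m^2 + 27*m + 18) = (m - 4)*(m + 3)*(m^4 - 3*m^3 - 3*m^2 + 7*m + 6) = (m - 4)*(m - 3)*(m + 3)*(m^3 - 3*m - 2) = (m - 4)*(m - 3)*(m - 2)*(m + 3)*(m^2 + 2*m + 1) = (m - 4)*(m - 3)*(m - 2)*(m + 1)*(m + 3)*(m + 1)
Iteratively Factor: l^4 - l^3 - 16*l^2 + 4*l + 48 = (l - 4)*(l^3 + 3*l^2 - 4*l - 12) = (l - 4)*(l - 2)*(l^2 + 5*l + 6) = (l - 4)*(l - 2)*(l + 2)*(l + 3)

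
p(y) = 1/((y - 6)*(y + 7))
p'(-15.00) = 0.00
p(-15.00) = 0.01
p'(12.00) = 0.00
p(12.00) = 0.01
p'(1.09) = -0.00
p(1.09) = -0.03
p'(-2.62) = 0.00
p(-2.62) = -0.03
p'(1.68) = -0.00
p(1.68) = -0.03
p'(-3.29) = 0.00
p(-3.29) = -0.03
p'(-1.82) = 0.00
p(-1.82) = -0.02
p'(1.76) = -0.00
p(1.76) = -0.03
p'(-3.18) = 0.00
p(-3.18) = -0.03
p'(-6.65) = 0.63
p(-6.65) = -0.23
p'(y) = -1/((y - 6)*(y + 7)^2) - 1/((y - 6)^2*(y + 7))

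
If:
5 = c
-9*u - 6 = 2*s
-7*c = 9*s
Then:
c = 5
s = -35/9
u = 16/81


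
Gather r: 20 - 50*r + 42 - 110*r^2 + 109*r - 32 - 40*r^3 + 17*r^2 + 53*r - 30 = -40*r^3 - 93*r^2 + 112*r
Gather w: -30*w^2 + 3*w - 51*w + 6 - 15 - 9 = -30*w^2 - 48*w - 18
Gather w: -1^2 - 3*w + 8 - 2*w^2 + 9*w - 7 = -2*w^2 + 6*w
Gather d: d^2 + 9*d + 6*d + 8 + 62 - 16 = d^2 + 15*d + 54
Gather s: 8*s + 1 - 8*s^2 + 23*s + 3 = -8*s^2 + 31*s + 4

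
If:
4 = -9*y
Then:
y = -4/9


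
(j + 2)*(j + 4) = j^2 + 6*j + 8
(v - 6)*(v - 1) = v^2 - 7*v + 6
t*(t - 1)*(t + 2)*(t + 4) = t^4 + 5*t^3 + 2*t^2 - 8*t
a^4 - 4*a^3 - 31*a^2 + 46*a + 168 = (a - 7)*(a - 3)*(a + 2)*(a + 4)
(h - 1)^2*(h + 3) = h^3 + h^2 - 5*h + 3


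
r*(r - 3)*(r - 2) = r^3 - 5*r^2 + 6*r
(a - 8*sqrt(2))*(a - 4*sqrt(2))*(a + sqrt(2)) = a^3 - 11*sqrt(2)*a^2 + 40*a + 64*sqrt(2)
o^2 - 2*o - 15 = (o - 5)*(o + 3)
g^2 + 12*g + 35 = (g + 5)*(g + 7)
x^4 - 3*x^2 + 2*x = x*(x - 1)^2*(x + 2)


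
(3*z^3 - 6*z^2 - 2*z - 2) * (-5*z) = -15*z^4 + 30*z^3 + 10*z^2 + 10*z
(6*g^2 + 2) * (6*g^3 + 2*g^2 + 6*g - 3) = 36*g^5 + 12*g^4 + 48*g^3 - 14*g^2 + 12*g - 6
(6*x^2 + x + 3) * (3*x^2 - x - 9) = 18*x^4 - 3*x^3 - 46*x^2 - 12*x - 27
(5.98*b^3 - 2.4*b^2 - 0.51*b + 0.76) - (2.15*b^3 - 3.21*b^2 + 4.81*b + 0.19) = 3.83*b^3 + 0.81*b^2 - 5.32*b + 0.57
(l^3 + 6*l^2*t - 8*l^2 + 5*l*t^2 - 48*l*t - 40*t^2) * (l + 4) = l^4 + 6*l^3*t - 4*l^3 + 5*l^2*t^2 - 24*l^2*t - 32*l^2 - 20*l*t^2 - 192*l*t - 160*t^2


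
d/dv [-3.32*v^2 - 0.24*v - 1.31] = -6.64*v - 0.24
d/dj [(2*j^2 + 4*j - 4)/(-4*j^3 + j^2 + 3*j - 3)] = 2*j*(4*j^3 + 16*j^2 - 23*j - 2)/(16*j^6 - 8*j^5 - 23*j^4 + 30*j^3 + 3*j^2 - 18*j + 9)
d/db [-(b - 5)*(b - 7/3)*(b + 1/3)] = -3*b^2 + 14*b - 83/9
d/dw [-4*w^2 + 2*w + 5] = 2 - 8*w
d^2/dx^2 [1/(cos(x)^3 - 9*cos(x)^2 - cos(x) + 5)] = ((-sin(x)^2*cos(x) + 9*sin(x)^2 - 4)*(-cos(x) - 72*cos(2*x) + 9*cos(3*x))/4 + 2*(-3*cos(x)^2 + 18*cos(x) + 1)^2*sin(x)^2)/(-sin(x)^2*cos(x) + 9*sin(x)^2 - 4)^3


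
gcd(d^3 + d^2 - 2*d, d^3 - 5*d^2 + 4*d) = d^2 - d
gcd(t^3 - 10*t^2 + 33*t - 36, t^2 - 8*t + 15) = t - 3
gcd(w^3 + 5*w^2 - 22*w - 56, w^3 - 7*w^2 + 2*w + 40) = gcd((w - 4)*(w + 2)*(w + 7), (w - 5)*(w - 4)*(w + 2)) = w^2 - 2*w - 8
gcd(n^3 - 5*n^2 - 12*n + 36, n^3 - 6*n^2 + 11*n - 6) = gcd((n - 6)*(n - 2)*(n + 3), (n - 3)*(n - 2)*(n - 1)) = n - 2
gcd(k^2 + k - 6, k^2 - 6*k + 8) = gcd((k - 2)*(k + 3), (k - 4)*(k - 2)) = k - 2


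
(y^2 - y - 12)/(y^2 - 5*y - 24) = (y - 4)/(y - 8)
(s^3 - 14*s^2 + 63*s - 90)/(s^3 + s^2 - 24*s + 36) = (s^2 - 11*s + 30)/(s^2 + 4*s - 12)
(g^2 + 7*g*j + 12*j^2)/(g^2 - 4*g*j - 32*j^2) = (g + 3*j)/(g - 8*j)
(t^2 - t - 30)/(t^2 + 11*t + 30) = (t - 6)/(t + 6)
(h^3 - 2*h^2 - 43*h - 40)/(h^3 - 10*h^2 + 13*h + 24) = (h + 5)/(h - 3)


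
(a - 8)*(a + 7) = a^2 - a - 56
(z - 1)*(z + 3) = z^2 + 2*z - 3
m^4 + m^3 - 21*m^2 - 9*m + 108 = (m - 3)^2*(m + 3)*(m + 4)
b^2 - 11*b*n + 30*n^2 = (b - 6*n)*(b - 5*n)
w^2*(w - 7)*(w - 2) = w^4 - 9*w^3 + 14*w^2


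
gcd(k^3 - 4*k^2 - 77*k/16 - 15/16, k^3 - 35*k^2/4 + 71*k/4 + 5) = k^2 - 19*k/4 - 5/4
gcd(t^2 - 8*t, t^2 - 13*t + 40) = t - 8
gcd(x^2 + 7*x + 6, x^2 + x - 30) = x + 6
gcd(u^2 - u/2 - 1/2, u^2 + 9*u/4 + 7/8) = u + 1/2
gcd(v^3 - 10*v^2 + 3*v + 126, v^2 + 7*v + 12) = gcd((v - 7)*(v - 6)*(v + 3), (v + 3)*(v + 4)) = v + 3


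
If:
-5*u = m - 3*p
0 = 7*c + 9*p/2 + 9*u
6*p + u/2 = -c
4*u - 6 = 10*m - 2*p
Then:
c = -621/3742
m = -1026/1871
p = 33/1871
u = 225/1871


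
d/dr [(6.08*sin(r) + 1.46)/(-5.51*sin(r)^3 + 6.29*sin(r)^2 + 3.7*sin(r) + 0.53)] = (67.0016*sin(r)^3 - 14.1094*sin(r)^2 - 18.3668*sin(r) - 2.1796)*cos(r)/(30.3601*sin(r)^6 - 69.3158*sin(r)^5 - 1.2099*sin(r)^4 + 40.7054*sin(r)^3 + 20.3574*sin(r)^2 + 3.922*sin(r) + 0.2809)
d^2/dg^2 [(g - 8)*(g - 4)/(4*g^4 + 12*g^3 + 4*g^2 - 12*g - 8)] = (3*g^6 - 69*g^5 + 175*g^4 + 817*g^3 + 42*g^2 - 640*g + 428)/(2*(g^10 + 7*g^9 + 15*g^8 - g^7 - 43*g^6 - 39*g^5 + 29*g^4 + 53*g^3 + 6*g^2 - 20*g - 8))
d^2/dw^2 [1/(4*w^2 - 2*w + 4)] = (-4*w^2 + 2*w + (4*w - 1)^2 - 4)/(2*w^2 - w + 2)^3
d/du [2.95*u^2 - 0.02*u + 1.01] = 5.9*u - 0.02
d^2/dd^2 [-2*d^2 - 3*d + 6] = -4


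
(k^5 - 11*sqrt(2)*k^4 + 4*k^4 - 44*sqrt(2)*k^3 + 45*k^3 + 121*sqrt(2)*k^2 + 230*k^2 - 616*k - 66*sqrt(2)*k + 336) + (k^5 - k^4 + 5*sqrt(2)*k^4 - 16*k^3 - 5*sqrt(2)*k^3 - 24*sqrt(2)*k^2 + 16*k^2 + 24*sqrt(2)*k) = 2*k^5 - 6*sqrt(2)*k^4 + 3*k^4 - 49*sqrt(2)*k^3 + 29*k^3 + 97*sqrt(2)*k^2 + 246*k^2 - 616*k - 42*sqrt(2)*k + 336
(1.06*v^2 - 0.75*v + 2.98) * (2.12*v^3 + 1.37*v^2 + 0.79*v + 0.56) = 2.2472*v^5 - 0.1378*v^4 + 6.1275*v^3 + 4.0837*v^2 + 1.9342*v + 1.6688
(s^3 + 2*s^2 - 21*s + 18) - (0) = s^3 + 2*s^2 - 21*s + 18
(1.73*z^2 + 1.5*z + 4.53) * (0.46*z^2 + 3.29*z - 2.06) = 0.7958*z^4 + 6.3817*z^3 + 3.455*z^2 + 11.8137*z - 9.3318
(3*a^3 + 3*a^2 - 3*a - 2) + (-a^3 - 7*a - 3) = 2*a^3 + 3*a^2 - 10*a - 5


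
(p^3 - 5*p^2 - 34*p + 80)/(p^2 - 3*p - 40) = p - 2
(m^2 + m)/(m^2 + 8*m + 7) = m/(m + 7)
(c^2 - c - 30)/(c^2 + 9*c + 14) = (c^2 - c - 30)/(c^2 + 9*c + 14)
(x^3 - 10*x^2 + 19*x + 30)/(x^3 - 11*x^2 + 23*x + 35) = (x - 6)/(x - 7)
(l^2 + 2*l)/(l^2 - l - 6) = l/(l - 3)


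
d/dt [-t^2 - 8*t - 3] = -2*t - 8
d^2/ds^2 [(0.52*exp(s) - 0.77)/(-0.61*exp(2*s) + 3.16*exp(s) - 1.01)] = (-0.193492*exp(4*s) + 0.143716000000001*exp(3*s) - 2.530524*exp(2*s) + 4.131692*exp(s) + 1.92708)*exp(s)/(0.226981*exp(6*s) - 3.527508*exp(5*s) + 19.401111*exp(4*s) - 43.235752*exp(3*s) + 32.123151*exp(2*s) - 9.670548*exp(s) + 1.030301)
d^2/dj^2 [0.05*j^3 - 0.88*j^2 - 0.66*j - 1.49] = 0.3*j - 1.76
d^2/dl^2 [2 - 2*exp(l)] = -2*exp(l)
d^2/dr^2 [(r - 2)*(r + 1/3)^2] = 6*r - 8/3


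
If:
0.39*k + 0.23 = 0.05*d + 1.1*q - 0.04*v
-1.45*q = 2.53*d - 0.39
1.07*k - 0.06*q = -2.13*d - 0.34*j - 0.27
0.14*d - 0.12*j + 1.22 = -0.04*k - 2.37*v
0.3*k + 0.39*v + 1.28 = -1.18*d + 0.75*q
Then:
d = -0.75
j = -7.99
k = 3.87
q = 1.58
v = -0.94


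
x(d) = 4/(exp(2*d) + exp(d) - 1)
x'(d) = 4*(-2*exp(2*d) - exp(d))/(exp(2*d) + exp(d) - 1)^2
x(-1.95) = -4.78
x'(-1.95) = -1.04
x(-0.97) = -8.38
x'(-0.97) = -11.71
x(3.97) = 0.00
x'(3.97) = -0.00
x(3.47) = 0.00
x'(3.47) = -0.01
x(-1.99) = -4.74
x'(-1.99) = -0.98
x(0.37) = 1.57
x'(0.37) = -3.49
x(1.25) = 0.27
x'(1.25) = -0.52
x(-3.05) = -4.21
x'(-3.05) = -0.23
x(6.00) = 0.00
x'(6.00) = 0.00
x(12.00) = 0.00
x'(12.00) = 0.00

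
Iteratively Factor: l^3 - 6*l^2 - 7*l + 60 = (l + 3)*(l^2 - 9*l + 20) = (l - 4)*(l + 3)*(l - 5)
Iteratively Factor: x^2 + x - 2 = (x - 1)*(x + 2)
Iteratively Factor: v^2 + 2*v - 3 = (v - 1)*(v + 3)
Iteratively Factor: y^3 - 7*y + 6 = (y + 3)*(y^2 - 3*y + 2) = (y - 1)*(y + 3)*(y - 2)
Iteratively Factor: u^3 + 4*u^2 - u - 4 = (u - 1)*(u^2 + 5*u + 4) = (u - 1)*(u + 1)*(u + 4)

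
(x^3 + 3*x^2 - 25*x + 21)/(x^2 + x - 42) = (x^2 - 4*x + 3)/(x - 6)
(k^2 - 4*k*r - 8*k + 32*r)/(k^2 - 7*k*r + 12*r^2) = (8 - k)/(-k + 3*r)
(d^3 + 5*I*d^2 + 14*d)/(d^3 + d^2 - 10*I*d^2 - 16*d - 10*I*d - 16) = d*(d + 7*I)/(d^2 + d*(1 - 8*I) - 8*I)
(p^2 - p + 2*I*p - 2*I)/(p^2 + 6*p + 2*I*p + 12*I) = (p - 1)/(p + 6)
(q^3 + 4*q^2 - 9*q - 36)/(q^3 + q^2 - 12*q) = (q + 3)/q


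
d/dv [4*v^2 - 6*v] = 8*v - 6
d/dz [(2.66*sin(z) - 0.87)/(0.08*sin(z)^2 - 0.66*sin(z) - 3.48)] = (-0.2128*sin(z)^2 + 0.1392*sin(z) - 9.831)*cos(z)/(0.0064*sin(z)^4 - 0.1056*sin(z)^3 - 0.1212*sin(z)^2 + 4.5936*sin(z) + 12.1104)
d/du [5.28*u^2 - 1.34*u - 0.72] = 10.56*u - 1.34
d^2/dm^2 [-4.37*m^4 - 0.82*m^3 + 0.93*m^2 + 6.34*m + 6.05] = -52.44*m^2 - 4.92*m + 1.86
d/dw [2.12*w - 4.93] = 2.12000000000000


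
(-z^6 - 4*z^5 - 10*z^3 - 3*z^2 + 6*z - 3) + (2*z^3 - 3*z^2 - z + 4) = -z^6 - 4*z^5 - 8*z^3 - 6*z^2 + 5*z + 1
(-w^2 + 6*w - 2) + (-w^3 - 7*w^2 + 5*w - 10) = -w^3 - 8*w^2 + 11*w - 12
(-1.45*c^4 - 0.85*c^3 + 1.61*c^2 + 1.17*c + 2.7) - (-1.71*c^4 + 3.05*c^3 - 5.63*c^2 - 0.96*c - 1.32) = 0.26*c^4 - 3.9*c^3 + 7.24*c^2 + 2.13*c + 4.02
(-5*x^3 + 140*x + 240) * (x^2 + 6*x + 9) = -5*x^5 - 30*x^4 + 95*x^3 + 1080*x^2 + 2700*x + 2160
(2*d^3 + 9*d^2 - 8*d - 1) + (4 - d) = 2*d^3 + 9*d^2 - 9*d + 3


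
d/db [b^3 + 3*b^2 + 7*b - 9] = 3*b^2 + 6*b + 7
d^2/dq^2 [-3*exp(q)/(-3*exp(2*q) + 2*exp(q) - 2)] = (27*exp(4*q) + 18*exp(3*q) - 108*exp(2*q) + 12*exp(q) + 12)*exp(q)/(27*exp(6*q) - 54*exp(5*q) + 90*exp(4*q) - 80*exp(3*q) + 60*exp(2*q) - 24*exp(q) + 8)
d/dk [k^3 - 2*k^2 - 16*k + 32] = 3*k^2 - 4*k - 16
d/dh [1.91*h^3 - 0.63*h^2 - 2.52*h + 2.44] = 5.73*h^2 - 1.26*h - 2.52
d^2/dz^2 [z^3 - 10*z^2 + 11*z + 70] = 6*z - 20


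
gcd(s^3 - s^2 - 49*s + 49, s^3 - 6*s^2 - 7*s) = s - 7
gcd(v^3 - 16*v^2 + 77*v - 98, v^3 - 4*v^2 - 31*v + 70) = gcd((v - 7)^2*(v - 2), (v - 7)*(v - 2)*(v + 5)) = v^2 - 9*v + 14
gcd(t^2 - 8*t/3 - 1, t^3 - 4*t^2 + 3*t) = t - 3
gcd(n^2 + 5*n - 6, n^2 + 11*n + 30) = n + 6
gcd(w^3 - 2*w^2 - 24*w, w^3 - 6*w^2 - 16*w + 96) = w^2 - 2*w - 24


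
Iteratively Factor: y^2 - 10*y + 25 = (y - 5)*(y - 5)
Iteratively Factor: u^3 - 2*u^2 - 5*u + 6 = (u - 1)*(u^2 - u - 6) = (u - 3)*(u - 1)*(u + 2)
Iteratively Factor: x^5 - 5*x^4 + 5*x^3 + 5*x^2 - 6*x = (x - 3)*(x^4 - 2*x^3 - x^2 + 2*x) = (x - 3)*(x - 1)*(x^3 - x^2 - 2*x) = x*(x - 3)*(x - 1)*(x^2 - x - 2) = x*(x - 3)*(x - 1)*(x + 1)*(x - 2)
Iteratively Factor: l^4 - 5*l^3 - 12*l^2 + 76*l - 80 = (l + 4)*(l^3 - 9*l^2 + 24*l - 20) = (l - 5)*(l + 4)*(l^2 - 4*l + 4) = (l - 5)*(l - 2)*(l + 4)*(l - 2)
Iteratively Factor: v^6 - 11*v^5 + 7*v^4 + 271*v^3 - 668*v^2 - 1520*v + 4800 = (v + 3)*(v^5 - 14*v^4 + 49*v^3 + 124*v^2 - 1040*v + 1600) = (v + 3)*(v + 4)*(v^4 - 18*v^3 + 121*v^2 - 360*v + 400) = (v - 5)*(v + 3)*(v + 4)*(v^3 - 13*v^2 + 56*v - 80) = (v - 5)*(v - 4)*(v + 3)*(v + 4)*(v^2 - 9*v + 20) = (v - 5)^2*(v - 4)*(v + 3)*(v + 4)*(v - 4)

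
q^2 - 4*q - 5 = (q - 5)*(q + 1)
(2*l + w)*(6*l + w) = 12*l^2 + 8*l*w + w^2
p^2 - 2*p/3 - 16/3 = (p - 8/3)*(p + 2)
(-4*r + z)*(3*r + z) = -12*r^2 - r*z + z^2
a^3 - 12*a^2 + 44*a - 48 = (a - 6)*(a - 4)*(a - 2)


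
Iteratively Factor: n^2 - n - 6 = (n - 3)*(n + 2)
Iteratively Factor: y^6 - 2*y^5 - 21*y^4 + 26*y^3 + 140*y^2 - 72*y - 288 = (y - 2)*(y^5 - 21*y^3 - 16*y^2 + 108*y + 144) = (y - 2)*(y + 2)*(y^4 - 2*y^3 - 17*y^2 + 18*y + 72) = (y - 3)*(y - 2)*(y + 2)*(y^3 + y^2 - 14*y - 24) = (y - 3)*(y - 2)*(y + 2)*(y + 3)*(y^2 - 2*y - 8) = (y - 3)*(y - 2)*(y + 2)^2*(y + 3)*(y - 4)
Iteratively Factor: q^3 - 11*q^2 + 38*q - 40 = (q - 2)*(q^2 - 9*q + 20) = (q - 4)*(q - 2)*(q - 5)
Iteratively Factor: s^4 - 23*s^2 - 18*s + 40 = (s - 1)*(s^3 + s^2 - 22*s - 40) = (s - 1)*(s + 2)*(s^2 - s - 20) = (s - 1)*(s + 2)*(s + 4)*(s - 5)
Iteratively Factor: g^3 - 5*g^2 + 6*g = (g)*(g^2 - 5*g + 6) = g*(g - 2)*(g - 3)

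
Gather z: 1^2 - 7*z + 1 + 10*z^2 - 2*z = 10*z^2 - 9*z + 2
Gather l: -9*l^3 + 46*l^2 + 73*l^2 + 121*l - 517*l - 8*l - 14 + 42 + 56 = -9*l^3 + 119*l^2 - 404*l + 84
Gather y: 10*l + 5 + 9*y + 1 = 10*l + 9*y + 6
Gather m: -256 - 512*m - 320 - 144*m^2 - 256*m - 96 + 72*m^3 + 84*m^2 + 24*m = 72*m^3 - 60*m^2 - 744*m - 672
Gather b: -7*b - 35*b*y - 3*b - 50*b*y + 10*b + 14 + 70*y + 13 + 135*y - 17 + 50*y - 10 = -85*b*y + 255*y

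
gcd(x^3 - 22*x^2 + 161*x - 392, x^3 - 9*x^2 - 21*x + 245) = x^2 - 14*x + 49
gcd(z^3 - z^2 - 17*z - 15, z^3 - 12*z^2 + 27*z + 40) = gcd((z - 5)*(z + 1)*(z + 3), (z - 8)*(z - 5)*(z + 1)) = z^2 - 4*z - 5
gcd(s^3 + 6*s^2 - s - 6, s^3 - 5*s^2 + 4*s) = s - 1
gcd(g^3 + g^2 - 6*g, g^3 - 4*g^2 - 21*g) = g^2 + 3*g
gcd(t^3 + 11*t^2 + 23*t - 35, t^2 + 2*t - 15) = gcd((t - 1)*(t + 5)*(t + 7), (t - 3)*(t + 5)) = t + 5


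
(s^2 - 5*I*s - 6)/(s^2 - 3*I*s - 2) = (s - 3*I)/(s - I)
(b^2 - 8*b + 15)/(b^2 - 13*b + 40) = (b - 3)/(b - 8)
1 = 1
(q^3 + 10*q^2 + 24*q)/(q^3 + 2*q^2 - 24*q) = (q + 4)/(q - 4)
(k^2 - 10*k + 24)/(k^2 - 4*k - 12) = (k - 4)/(k + 2)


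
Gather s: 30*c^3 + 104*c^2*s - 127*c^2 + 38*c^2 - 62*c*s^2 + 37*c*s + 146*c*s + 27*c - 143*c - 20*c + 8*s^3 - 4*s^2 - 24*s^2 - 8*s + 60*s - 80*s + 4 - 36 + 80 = 30*c^3 - 89*c^2 - 136*c + 8*s^3 + s^2*(-62*c - 28) + s*(104*c^2 + 183*c - 28) + 48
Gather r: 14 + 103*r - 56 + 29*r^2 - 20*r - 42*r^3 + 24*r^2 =-42*r^3 + 53*r^2 + 83*r - 42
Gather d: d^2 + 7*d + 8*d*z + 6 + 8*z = d^2 + d*(8*z + 7) + 8*z + 6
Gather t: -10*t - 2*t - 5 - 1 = -12*t - 6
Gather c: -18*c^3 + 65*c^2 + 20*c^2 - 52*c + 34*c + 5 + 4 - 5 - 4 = -18*c^3 + 85*c^2 - 18*c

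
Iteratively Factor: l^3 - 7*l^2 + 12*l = (l - 4)*(l^2 - 3*l) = (l - 4)*(l - 3)*(l)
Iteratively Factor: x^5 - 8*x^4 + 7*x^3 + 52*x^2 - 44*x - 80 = (x + 1)*(x^4 - 9*x^3 + 16*x^2 + 36*x - 80) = (x - 5)*(x + 1)*(x^3 - 4*x^2 - 4*x + 16) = (x - 5)*(x + 1)*(x + 2)*(x^2 - 6*x + 8) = (x - 5)*(x - 2)*(x + 1)*(x + 2)*(x - 4)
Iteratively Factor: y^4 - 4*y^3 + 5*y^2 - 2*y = (y)*(y^3 - 4*y^2 + 5*y - 2) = y*(y - 2)*(y^2 - 2*y + 1) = y*(y - 2)*(y - 1)*(y - 1)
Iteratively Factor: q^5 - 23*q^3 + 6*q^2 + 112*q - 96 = (q + 4)*(q^4 - 4*q^3 - 7*q^2 + 34*q - 24) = (q - 2)*(q + 4)*(q^3 - 2*q^2 - 11*q + 12) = (q - 4)*(q - 2)*(q + 4)*(q^2 + 2*q - 3) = (q - 4)*(q - 2)*(q - 1)*(q + 4)*(q + 3)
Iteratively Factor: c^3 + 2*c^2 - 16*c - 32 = (c + 2)*(c^2 - 16) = (c - 4)*(c + 2)*(c + 4)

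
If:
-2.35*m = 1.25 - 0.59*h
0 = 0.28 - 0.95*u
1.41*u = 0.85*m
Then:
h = 4.07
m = 0.49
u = 0.29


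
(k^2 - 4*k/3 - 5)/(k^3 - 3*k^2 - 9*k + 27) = (k + 5/3)/(k^2 - 9)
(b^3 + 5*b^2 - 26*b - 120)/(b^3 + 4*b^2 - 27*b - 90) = (b + 4)/(b + 3)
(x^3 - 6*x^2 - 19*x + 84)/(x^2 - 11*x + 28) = (x^2 + x - 12)/(x - 4)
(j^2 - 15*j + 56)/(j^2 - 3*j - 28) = (j - 8)/(j + 4)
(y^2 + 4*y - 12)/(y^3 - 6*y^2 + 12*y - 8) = (y + 6)/(y^2 - 4*y + 4)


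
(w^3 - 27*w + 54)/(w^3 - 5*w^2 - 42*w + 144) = (w - 3)/(w - 8)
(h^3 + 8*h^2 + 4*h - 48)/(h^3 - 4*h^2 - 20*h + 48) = (h + 6)/(h - 6)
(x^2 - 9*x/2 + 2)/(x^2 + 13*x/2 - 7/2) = (x - 4)/(x + 7)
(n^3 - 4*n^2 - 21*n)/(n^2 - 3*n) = (n^2 - 4*n - 21)/(n - 3)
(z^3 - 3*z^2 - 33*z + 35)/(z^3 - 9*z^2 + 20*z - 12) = (z^2 - 2*z - 35)/(z^2 - 8*z + 12)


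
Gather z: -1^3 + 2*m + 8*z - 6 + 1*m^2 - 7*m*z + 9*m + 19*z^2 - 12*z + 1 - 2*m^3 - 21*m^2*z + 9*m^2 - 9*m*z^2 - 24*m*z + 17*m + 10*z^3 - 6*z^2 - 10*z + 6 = -2*m^3 + 10*m^2 + 28*m + 10*z^3 + z^2*(13 - 9*m) + z*(-21*m^2 - 31*m - 14)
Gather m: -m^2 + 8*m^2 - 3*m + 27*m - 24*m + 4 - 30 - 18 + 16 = 7*m^2 - 28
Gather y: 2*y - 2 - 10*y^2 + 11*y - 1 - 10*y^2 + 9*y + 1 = -20*y^2 + 22*y - 2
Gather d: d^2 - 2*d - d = d^2 - 3*d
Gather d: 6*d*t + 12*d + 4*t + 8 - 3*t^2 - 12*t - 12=d*(6*t + 12) - 3*t^2 - 8*t - 4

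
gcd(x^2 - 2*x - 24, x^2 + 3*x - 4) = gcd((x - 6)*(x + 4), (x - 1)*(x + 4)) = x + 4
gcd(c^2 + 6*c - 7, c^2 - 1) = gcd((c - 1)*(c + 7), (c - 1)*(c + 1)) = c - 1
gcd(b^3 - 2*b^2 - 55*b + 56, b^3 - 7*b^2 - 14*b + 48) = b - 8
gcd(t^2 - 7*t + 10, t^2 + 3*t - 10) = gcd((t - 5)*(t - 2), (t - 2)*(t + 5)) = t - 2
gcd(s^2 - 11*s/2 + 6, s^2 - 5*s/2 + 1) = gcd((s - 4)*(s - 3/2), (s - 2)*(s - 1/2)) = 1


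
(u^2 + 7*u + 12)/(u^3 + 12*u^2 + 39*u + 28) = (u + 3)/(u^2 + 8*u + 7)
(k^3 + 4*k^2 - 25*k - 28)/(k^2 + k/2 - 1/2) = 2*(k^2 + 3*k - 28)/(2*k - 1)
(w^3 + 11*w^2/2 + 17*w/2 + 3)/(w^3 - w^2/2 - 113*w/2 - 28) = (w^2 + 5*w + 6)/(w^2 - w - 56)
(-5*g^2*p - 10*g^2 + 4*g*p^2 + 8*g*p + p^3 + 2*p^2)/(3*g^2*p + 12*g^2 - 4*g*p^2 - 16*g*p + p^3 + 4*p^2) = (5*g*p + 10*g + p^2 + 2*p)/(-3*g*p - 12*g + p^2 + 4*p)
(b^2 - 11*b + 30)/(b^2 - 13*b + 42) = (b - 5)/(b - 7)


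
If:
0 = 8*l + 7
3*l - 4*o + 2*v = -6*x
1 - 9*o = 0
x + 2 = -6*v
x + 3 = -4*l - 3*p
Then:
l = -7/8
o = 1/9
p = -65/1224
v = -1085/2448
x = 269/408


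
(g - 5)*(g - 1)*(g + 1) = g^3 - 5*g^2 - g + 5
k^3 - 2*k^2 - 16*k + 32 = (k - 4)*(k - 2)*(k + 4)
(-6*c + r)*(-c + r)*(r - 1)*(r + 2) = 6*c^2*r^2 + 6*c^2*r - 12*c^2 - 7*c*r^3 - 7*c*r^2 + 14*c*r + r^4 + r^3 - 2*r^2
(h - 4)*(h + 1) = h^2 - 3*h - 4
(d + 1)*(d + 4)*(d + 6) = d^3 + 11*d^2 + 34*d + 24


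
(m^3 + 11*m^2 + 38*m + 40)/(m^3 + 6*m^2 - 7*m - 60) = (m + 2)/(m - 3)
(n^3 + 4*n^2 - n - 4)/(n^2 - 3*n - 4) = (n^2 + 3*n - 4)/(n - 4)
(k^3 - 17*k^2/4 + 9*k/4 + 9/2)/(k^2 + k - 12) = (4*k^2 - 5*k - 6)/(4*(k + 4))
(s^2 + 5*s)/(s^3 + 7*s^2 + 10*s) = 1/(s + 2)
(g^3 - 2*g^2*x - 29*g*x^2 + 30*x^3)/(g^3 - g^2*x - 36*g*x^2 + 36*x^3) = (g + 5*x)/(g + 6*x)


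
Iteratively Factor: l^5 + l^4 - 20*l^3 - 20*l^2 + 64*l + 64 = (l - 2)*(l^4 + 3*l^3 - 14*l^2 - 48*l - 32) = (l - 2)*(l + 4)*(l^3 - l^2 - 10*l - 8) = (l - 2)*(l + 2)*(l + 4)*(l^2 - 3*l - 4) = (l - 4)*(l - 2)*(l + 2)*(l + 4)*(l + 1)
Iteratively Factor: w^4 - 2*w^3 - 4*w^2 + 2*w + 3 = (w + 1)*(w^3 - 3*w^2 - w + 3) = (w - 3)*(w + 1)*(w^2 - 1) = (w - 3)*(w + 1)^2*(w - 1)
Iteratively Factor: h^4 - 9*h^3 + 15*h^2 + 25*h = (h + 1)*(h^3 - 10*h^2 + 25*h) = (h - 5)*(h + 1)*(h^2 - 5*h) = h*(h - 5)*(h + 1)*(h - 5)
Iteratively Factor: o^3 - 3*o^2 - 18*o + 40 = (o - 5)*(o^2 + 2*o - 8) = (o - 5)*(o + 4)*(o - 2)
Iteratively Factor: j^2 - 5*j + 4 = (j - 1)*(j - 4)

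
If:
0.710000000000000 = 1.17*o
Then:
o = 0.61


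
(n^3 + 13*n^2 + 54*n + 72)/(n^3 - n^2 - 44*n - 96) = (n + 6)/(n - 8)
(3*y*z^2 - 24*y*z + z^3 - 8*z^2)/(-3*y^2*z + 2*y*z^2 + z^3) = (8 - z)/(y - z)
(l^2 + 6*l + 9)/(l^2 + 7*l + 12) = (l + 3)/(l + 4)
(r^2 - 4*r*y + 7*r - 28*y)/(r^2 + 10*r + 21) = (r - 4*y)/(r + 3)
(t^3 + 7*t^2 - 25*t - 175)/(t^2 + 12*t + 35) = t - 5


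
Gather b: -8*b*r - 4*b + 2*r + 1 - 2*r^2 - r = b*(-8*r - 4) - 2*r^2 + r + 1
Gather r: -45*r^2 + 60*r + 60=-45*r^2 + 60*r + 60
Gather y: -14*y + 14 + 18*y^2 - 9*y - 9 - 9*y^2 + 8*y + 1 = 9*y^2 - 15*y + 6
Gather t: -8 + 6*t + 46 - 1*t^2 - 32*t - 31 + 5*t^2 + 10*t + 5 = 4*t^2 - 16*t + 12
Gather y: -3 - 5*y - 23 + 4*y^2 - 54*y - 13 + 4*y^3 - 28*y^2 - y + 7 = 4*y^3 - 24*y^2 - 60*y - 32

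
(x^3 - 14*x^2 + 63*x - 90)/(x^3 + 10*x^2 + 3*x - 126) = (x^2 - 11*x + 30)/(x^2 + 13*x + 42)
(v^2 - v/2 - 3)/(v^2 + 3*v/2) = (v - 2)/v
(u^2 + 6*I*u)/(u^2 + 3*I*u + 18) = u/(u - 3*I)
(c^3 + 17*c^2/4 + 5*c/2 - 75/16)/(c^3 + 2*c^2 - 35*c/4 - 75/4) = (c - 3/4)/(c - 3)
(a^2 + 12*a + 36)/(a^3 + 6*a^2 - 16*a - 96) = (a + 6)/(a^2 - 16)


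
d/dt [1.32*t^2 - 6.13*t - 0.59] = 2.64*t - 6.13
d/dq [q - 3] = 1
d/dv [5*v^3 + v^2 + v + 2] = 15*v^2 + 2*v + 1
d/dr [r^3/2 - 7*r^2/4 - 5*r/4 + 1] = 3*r^2/2 - 7*r/2 - 5/4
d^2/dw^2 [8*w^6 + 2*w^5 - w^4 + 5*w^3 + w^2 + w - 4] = 240*w^4 + 40*w^3 - 12*w^2 + 30*w + 2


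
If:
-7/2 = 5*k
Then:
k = -7/10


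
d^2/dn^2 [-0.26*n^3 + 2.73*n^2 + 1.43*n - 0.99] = 5.46 - 1.56*n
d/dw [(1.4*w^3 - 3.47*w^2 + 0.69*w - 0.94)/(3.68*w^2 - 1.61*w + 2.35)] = (5.152*w^4 - 4.508*w^3 + 12.9175*w^2 - 9.3906*w + 0.1081)/(13.5424*w^4 - 11.8496*w^3 + 19.8881*w^2 - 7.567*w + 5.5225)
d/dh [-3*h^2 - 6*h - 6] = -6*h - 6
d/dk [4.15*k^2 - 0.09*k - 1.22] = 8.3*k - 0.09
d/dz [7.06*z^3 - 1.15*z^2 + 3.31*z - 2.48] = 21.18*z^2 - 2.3*z + 3.31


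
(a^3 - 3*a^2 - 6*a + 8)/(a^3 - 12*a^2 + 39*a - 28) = (a + 2)/(a - 7)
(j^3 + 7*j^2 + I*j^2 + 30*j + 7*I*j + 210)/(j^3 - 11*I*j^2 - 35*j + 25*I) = (j^2 + j*(7 + 6*I) + 42*I)/(j^2 - 6*I*j - 5)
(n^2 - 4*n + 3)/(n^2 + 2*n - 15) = (n - 1)/(n + 5)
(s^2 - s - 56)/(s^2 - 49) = (s - 8)/(s - 7)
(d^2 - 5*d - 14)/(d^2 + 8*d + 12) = (d - 7)/(d + 6)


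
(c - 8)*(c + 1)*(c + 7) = c^3 - 57*c - 56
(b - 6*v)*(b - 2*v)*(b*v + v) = b^3*v - 8*b^2*v^2 + b^2*v + 12*b*v^3 - 8*b*v^2 + 12*v^3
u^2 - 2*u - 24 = (u - 6)*(u + 4)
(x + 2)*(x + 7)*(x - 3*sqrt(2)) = x^3 - 3*sqrt(2)*x^2 + 9*x^2 - 27*sqrt(2)*x + 14*x - 42*sqrt(2)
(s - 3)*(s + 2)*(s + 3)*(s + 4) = s^4 + 6*s^3 - s^2 - 54*s - 72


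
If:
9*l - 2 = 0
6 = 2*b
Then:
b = 3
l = 2/9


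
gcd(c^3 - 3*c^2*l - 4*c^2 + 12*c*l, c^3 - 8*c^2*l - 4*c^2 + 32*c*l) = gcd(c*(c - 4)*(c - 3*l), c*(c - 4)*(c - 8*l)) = c^2 - 4*c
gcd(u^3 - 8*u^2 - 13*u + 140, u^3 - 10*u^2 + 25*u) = u - 5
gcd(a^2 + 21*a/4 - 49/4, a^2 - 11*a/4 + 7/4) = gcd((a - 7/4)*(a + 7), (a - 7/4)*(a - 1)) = a - 7/4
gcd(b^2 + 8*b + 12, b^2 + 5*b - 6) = b + 6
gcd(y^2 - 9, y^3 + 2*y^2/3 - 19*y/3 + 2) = y + 3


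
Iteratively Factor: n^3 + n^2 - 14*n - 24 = (n + 2)*(n^2 - n - 12) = (n - 4)*(n + 2)*(n + 3)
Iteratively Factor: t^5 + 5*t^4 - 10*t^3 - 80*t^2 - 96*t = (t + 3)*(t^4 + 2*t^3 - 16*t^2 - 32*t) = (t + 3)*(t + 4)*(t^3 - 2*t^2 - 8*t) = t*(t + 3)*(t + 4)*(t^2 - 2*t - 8) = t*(t - 4)*(t + 3)*(t + 4)*(t + 2)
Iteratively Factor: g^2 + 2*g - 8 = (g + 4)*(g - 2)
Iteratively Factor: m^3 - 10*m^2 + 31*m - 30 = (m - 3)*(m^2 - 7*m + 10) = (m - 3)*(m - 2)*(m - 5)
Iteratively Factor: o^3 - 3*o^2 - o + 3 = (o - 1)*(o^2 - 2*o - 3) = (o - 3)*(o - 1)*(o + 1)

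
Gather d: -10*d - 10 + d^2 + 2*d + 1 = d^2 - 8*d - 9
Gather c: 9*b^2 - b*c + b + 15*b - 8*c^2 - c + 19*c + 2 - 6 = 9*b^2 + 16*b - 8*c^2 + c*(18 - b) - 4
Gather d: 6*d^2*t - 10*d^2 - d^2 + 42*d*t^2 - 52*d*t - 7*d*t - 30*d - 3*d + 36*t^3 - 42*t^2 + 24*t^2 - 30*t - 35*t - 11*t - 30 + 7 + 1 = d^2*(6*t - 11) + d*(42*t^2 - 59*t - 33) + 36*t^3 - 18*t^2 - 76*t - 22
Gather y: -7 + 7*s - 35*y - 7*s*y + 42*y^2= 7*s + 42*y^2 + y*(-7*s - 35) - 7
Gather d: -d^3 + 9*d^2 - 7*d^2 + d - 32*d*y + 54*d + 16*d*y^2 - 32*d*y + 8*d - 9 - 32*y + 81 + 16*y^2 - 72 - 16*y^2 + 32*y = -d^3 + 2*d^2 + d*(16*y^2 - 64*y + 63)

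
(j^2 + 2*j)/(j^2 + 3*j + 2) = j/(j + 1)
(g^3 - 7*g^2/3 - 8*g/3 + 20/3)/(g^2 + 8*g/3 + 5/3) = (g^2 - 4*g + 4)/(g + 1)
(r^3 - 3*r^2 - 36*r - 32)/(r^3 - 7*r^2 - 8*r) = (r + 4)/r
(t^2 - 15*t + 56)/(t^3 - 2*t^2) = (t^2 - 15*t + 56)/(t^2*(t - 2))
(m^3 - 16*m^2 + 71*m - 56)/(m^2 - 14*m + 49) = (m^2 - 9*m + 8)/(m - 7)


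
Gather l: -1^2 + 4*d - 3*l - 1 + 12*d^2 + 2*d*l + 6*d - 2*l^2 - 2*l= 12*d^2 + 10*d - 2*l^2 + l*(2*d - 5) - 2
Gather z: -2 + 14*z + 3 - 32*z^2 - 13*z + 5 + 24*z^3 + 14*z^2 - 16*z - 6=24*z^3 - 18*z^2 - 15*z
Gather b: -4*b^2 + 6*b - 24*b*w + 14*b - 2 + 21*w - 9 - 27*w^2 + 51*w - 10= -4*b^2 + b*(20 - 24*w) - 27*w^2 + 72*w - 21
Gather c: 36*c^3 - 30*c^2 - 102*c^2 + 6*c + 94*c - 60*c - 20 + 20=36*c^3 - 132*c^2 + 40*c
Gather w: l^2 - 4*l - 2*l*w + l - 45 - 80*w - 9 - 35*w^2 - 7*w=l^2 - 3*l - 35*w^2 + w*(-2*l - 87) - 54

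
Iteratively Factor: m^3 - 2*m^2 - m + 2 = (m - 1)*(m^2 - m - 2) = (m - 2)*(m - 1)*(m + 1)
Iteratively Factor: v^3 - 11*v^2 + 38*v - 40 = (v - 5)*(v^2 - 6*v + 8) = (v - 5)*(v - 2)*(v - 4)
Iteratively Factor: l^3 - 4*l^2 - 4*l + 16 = (l + 2)*(l^2 - 6*l + 8) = (l - 4)*(l + 2)*(l - 2)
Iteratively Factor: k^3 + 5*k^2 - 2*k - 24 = (k + 3)*(k^2 + 2*k - 8) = (k + 3)*(k + 4)*(k - 2)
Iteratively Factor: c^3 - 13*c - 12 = (c - 4)*(c^2 + 4*c + 3) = (c - 4)*(c + 3)*(c + 1)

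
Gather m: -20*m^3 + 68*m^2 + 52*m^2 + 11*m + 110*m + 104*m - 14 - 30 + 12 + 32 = -20*m^3 + 120*m^2 + 225*m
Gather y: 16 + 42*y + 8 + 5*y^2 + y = 5*y^2 + 43*y + 24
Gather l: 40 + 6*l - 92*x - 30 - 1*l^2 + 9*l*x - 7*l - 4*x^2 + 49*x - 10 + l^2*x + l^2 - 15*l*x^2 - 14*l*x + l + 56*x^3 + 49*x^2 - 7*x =l^2*x + l*(-15*x^2 - 5*x) + 56*x^3 + 45*x^2 - 50*x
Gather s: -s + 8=8 - s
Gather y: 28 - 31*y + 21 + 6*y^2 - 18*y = 6*y^2 - 49*y + 49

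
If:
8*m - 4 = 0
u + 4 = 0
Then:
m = 1/2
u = -4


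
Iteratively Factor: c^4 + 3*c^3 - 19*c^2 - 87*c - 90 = (c + 3)*(c^3 - 19*c - 30) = (c - 5)*(c + 3)*(c^2 + 5*c + 6) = (c - 5)*(c + 2)*(c + 3)*(c + 3)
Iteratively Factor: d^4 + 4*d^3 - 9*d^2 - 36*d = (d - 3)*(d^3 + 7*d^2 + 12*d) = (d - 3)*(d + 3)*(d^2 + 4*d) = (d - 3)*(d + 3)*(d + 4)*(d)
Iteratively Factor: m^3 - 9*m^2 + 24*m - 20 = (m - 5)*(m^2 - 4*m + 4) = (m - 5)*(m - 2)*(m - 2)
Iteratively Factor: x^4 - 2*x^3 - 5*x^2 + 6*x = (x - 3)*(x^3 + x^2 - 2*x) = (x - 3)*(x - 1)*(x^2 + 2*x) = (x - 3)*(x - 1)*(x + 2)*(x)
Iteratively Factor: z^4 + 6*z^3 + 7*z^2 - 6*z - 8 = (z + 1)*(z^3 + 5*z^2 + 2*z - 8) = (z + 1)*(z + 4)*(z^2 + z - 2) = (z - 1)*(z + 1)*(z + 4)*(z + 2)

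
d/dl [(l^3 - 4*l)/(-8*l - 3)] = (-16*l^3 - 9*l^2 + 12)/(64*l^2 + 48*l + 9)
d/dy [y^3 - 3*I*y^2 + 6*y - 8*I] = 3*y^2 - 6*I*y + 6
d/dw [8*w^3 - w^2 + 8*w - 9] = 24*w^2 - 2*w + 8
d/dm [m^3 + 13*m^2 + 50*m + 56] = 3*m^2 + 26*m + 50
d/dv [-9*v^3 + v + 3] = 1 - 27*v^2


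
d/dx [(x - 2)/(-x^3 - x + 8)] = (-x^3 - x + (x - 2)*(3*x^2 + 1) + 8)/(x^3 + x - 8)^2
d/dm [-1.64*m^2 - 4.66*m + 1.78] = -3.28*m - 4.66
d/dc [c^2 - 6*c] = 2*c - 6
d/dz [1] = 0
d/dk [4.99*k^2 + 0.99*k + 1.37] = 9.98*k + 0.99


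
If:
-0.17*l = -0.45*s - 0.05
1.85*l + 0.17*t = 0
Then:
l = -0.0918918918918919*t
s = -0.0347147147147147*t - 0.111111111111111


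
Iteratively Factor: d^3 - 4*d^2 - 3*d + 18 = (d - 3)*(d^2 - d - 6) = (d - 3)*(d + 2)*(d - 3)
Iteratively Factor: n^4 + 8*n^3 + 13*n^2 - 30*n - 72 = (n - 2)*(n^3 + 10*n^2 + 33*n + 36) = (n - 2)*(n + 3)*(n^2 + 7*n + 12) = (n - 2)*(n + 3)^2*(n + 4)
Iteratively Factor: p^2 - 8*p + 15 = (p - 3)*(p - 5)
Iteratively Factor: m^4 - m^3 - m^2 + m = (m - 1)*(m^3 - m) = m*(m - 1)*(m^2 - 1) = m*(m - 1)*(m + 1)*(m - 1)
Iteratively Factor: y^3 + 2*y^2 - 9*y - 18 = (y - 3)*(y^2 + 5*y + 6) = (y - 3)*(y + 3)*(y + 2)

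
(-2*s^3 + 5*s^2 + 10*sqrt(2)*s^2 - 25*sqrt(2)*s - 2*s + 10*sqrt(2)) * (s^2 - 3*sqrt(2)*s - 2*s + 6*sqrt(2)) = -2*s^5 + 9*s^4 + 16*sqrt(2)*s^4 - 72*sqrt(2)*s^3 - 72*s^3 + 96*sqrt(2)*s^2 + 274*s^2 - 360*s - 32*sqrt(2)*s + 120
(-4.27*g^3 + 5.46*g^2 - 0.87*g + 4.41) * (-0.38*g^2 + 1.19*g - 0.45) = 1.6226*g^5 - 7.1561*g^4 + 8.7495*g^3 - 5.1681*g^2 + 5.6394*g - 1.9845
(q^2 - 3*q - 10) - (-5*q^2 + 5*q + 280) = 6*q^2 - 8*q - 290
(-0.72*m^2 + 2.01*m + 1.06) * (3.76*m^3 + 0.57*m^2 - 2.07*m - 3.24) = -2.7072*m^5 + 7.1472*m^4 + 6.6217*m^3 - 1.2237*m^2 - 8.7066*m - 3.4344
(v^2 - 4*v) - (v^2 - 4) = 4 - 4*v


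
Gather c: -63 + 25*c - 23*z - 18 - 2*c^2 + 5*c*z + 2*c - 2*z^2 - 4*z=-2*c^2 + c*(5*z + 27) - 2*z^2 - 27*z - 81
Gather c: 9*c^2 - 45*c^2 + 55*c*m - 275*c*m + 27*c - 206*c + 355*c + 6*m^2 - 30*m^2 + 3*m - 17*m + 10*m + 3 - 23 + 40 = -36*c^2 + c*(176 - 220*m) - 24*m^2 - 4*m + 20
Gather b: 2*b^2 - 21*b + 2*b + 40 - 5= 2*b^2 - 19*b + 35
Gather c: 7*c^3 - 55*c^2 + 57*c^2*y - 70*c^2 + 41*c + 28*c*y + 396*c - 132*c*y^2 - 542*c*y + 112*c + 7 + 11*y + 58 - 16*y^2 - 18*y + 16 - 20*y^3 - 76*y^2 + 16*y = 7*c^3 + c^2*(57*y - 125) + c*(-132*y^2 - 514*y + 549) - 20*y^3 - 92*y^2 + 9*y + 81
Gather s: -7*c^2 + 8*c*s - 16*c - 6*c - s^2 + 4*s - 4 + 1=-7*c^2 - 22*c - s^2 + s*(8*c + 4) - 3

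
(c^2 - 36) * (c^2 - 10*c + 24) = c^4 - 10*c^3 - 12*c^2 + 360*c - 864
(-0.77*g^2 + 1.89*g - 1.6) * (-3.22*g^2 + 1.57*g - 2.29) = 2.4794*g^4 - 7.2947*g^3 + 9.8826*g^2 - 6.8401*g + 3.664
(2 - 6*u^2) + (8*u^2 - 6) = 2*u^2 - 4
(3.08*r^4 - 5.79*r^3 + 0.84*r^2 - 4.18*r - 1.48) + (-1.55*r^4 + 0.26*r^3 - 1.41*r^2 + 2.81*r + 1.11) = 1.53*r^4 - 5.53*r^3 - 0.57*r^2 - 1.37*r - 0.37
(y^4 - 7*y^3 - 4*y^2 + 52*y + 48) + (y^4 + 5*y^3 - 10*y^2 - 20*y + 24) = 2*y^4 - 2*y^3 - 14*y^2 + 32*y + 72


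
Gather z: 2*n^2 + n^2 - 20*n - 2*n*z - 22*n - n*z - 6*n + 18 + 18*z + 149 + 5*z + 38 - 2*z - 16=3*n^2 - 48*n + z*(21 - 3*n) + 189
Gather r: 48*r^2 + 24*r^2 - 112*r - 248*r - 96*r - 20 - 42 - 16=72*r^2 - 456*r - 78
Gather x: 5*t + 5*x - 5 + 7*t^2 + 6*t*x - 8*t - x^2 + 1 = 7*t^2 - 3*t - x^2 + x*(6*t + 5) - 4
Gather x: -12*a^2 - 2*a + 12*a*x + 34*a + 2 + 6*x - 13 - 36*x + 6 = -12*a^2 + 32*a + x*(12*a - 30) - 5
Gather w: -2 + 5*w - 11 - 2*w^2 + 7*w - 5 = -2*w^2 + 12*w - 18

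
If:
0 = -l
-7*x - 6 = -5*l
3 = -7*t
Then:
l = 0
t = -3/7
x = -6/7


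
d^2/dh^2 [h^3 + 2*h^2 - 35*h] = 6*h + 4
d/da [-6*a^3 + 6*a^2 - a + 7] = -18*a^2 + 12*a - 1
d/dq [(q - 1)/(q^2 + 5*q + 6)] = (q^2 + 5*q - (q - 1)*(2*q + 5) + 6)/(q^2 + 5*q + 6)^2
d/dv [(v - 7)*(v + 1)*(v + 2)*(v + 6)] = 4*v^3 + 6*v^2 - 86*v - 128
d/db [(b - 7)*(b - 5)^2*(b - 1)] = 4*b^3 - 54*b^2 + 224*b - 270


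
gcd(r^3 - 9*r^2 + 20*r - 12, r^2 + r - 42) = r - 6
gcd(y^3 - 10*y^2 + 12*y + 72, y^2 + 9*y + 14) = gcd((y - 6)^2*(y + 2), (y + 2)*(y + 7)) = y + 2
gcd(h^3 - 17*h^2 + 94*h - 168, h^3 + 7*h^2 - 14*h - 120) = h - 4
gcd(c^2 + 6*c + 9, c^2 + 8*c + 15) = c + 3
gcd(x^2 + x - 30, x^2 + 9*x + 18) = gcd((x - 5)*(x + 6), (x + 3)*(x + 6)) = x + 6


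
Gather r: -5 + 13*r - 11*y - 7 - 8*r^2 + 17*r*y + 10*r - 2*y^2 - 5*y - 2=-8*r^2 + r*(17*y + 23) - 2*y^2 - 16*y - 14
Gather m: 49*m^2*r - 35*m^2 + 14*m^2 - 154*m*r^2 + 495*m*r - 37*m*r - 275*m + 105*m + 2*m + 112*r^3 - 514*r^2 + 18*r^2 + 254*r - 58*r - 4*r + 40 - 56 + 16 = m^2*(49*r - 21) + m*(-154*r^2 + 458*r - 168) + 112*r^3 - 496*r^2 + 192*r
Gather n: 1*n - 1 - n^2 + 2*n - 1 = -n^2 + 3*n - 2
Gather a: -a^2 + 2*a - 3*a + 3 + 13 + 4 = -a^2 - a + 20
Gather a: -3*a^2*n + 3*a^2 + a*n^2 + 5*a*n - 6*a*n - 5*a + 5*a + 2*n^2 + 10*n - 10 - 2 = a^2*(3 - 3*n) + a*(n^2 - n) + 2*n^2 + 10*n - 12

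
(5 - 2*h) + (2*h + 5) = 10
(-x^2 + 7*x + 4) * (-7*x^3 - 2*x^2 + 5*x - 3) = 7*x^5 - 47*x^4 - 47*x^3 + 30*x^2 - x - 12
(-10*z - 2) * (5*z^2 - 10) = -50*z^3 - 10*z^2 + 100*z + 20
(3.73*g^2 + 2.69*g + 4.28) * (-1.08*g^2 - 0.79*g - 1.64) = -4.0284*g^4 - 5.8519*g^3 - 12.8647*g^2 - 7.7928*g - 7.0192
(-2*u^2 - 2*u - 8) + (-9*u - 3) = -2*u^2 - 11*u - 11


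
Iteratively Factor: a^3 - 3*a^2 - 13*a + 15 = (a + 3)*(a^2 - 6*a + 5) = (a - 5)*(a + 3)*(a - 1)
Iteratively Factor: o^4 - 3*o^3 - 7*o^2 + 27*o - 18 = (o + 3)*(o^3 - 6*o^2 + 11*o - 6) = (o - 2)*(o + 3)*(o^2 - 4*o + 3) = (o - 2)*(o - 1)*(o + 3)*(o - 3)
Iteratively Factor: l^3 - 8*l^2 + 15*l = (l - 3)*(l^2 - 5*l) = (l - 5)*(l - 3)*(l)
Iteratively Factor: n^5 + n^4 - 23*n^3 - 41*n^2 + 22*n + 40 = (n + 1)*(n^4 - 23*n^2 - 18*n + 40) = (n + 1)*(n + 4)*(n^3 - 4*n^2 - 7*n + 10) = (n - 1)*(n + 1)*(n + 4)*(n^2 - 3*n - 10) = (n - 5)*(n - 1)*(n + 1)*(n + 4)*(n + 2)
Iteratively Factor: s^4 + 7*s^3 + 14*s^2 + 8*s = (s + 2)*(s^3 + 5*s^2 + 4*s) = (s + 2)*(s + 4)*(s^2 + s) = (s + 1)*(s + 2)*(s + 4)*(s)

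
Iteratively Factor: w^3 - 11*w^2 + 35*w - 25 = (w - 5)*(w^2 - 6*w + 5) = (w - 5)^2*(w - 1)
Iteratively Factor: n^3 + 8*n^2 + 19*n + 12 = (n + 4)*(n^2 + 4*n + 3) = (n + 3)*(n + 4)*(n + 1)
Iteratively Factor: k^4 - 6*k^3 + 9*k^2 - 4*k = (k - 1)*(k^3 - 5*k^2 + 4*k) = (k - 4)*(k - 1)*(k^2 - k) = (k - 4)*(k - 1)^2*(k)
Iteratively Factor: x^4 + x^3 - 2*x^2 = (x)*(x^3 + x^2 - 2*x) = x*(x - 1)*(x^2 + 2*x) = x*(x - 1)*(x + 2)*(x)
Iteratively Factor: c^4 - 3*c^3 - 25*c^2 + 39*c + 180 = (c + 3)*(c^3 - 6*c^2 - 7*c + 60) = (c - 4)*(c + 3)*(c^2 - 2*c - 15) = (c - 5)*(c - 4)*(c + 3)*(c + 3)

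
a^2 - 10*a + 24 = (a - 6)*(a - 4)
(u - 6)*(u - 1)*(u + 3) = u^3 - 4*u^2 - 15*u + 18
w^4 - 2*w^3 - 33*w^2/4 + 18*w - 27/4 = (w - 3)*(w - 3/2)*(w - 1/2)*(w + 3)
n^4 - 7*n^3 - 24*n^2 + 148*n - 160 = (n - 8)*(n - 2)^2*(n + 5)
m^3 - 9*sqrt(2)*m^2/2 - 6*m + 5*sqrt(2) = (m - 5*sqrt(2))*(m - sqrt(2)/2)*(m + sqrt(2))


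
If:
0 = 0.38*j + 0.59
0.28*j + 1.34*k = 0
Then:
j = -1.55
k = 0.32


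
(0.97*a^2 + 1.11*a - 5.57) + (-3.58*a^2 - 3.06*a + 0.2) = -2.61*a^2 - 1.95*a - 5.37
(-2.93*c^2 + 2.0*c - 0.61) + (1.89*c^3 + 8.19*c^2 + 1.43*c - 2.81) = 1.89*c^3 + 5.26*c^2 + 3.43*c - 3.42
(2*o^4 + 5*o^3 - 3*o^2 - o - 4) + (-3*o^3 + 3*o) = 2*o^4 + 2*o^3 - 3*o^2 + 2*o - 4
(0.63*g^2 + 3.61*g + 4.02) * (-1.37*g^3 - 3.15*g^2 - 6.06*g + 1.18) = -0.8631*g^5 - 6.9302*g^4 - 20.6967*g^3 - 33.7962*g^2 - 20.1014*g + 4.7436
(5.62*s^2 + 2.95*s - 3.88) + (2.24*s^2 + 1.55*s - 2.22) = 7.86*s^2 + 4.5*s - 6.1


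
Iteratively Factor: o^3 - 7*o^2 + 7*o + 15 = (o - 5)*(o^2 - 2*o - 3) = (o - 5)*(o - 3)*(o + 1)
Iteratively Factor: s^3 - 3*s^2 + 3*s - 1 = (s - 1)*(s^2 - 2*s + 1) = (s - 1)^2*(s - 1)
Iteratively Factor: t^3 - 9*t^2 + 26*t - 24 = (t - 3)*(t^2 - 6*t + 8) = (t - 3)*(t - 2)*(t - 4)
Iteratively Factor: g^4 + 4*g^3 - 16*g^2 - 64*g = (g - 4)*(g^3 + 8*g^2 + 16*g) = g*(g - 4)*(g^2 + 8*g + 16) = g*(g - 4)*(g + 4)*(g + 4)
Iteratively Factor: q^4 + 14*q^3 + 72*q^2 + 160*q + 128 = (q + 4)*(q^3 + 10*q^2 + 32*q + 32) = (q + 4)^2*(q^2 + 6*q + 8) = (q + 4)^3*(q + 2)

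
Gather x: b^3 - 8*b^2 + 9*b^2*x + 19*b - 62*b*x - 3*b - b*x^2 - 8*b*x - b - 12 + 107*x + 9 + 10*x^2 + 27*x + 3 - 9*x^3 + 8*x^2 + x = b^3 - 8*b^2 + 15*b - 9*x^3 + x^2*(18 - b) + x*(9*b^2 - 70*b + 135)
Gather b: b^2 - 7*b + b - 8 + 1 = b^2 - 6*b - 7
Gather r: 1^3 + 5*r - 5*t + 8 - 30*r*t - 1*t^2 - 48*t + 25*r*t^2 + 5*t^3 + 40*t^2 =r*(25*t^2 - 30*t + 5) + 5*t^3 + 39*t^2 - 53*t + 9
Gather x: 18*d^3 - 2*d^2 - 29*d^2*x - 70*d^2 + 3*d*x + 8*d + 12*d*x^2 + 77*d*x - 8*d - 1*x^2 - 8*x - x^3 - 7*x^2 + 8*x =18*d^3 - 72*d^2 - x^3 + x^2*(12*d - 8) + x*(-29*d^2 + 80*d)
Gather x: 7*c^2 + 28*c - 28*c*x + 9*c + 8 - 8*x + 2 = 7*c^2 + 37*c + x*(-28*c - 8) + 10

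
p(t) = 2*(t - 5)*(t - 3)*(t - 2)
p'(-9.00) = 908.00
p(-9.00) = -3696.00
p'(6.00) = 38.00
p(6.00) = 24.00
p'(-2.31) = 186.42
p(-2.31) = -334.59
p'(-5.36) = 448.78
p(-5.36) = -1274.89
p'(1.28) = 20.63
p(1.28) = -9.21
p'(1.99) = 6.16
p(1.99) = -0.06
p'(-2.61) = 207.27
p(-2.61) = -393.62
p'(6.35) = 49.94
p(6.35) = 39.35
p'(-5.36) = 448.78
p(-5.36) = -1274.89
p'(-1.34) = 126.37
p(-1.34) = -183.80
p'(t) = 2*(t - 5)*(t - 3) + 2*(t - 5)*(t - 2) + 2*(t - 3)*(t - 2)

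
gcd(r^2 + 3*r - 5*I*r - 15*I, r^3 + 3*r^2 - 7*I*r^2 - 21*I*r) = r + 3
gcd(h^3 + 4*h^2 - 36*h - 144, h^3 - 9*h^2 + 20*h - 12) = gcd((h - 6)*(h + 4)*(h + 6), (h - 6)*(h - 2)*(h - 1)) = h - 6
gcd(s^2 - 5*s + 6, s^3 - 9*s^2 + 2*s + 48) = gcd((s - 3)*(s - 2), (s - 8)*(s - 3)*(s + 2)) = s - 3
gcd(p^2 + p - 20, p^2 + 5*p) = p + 5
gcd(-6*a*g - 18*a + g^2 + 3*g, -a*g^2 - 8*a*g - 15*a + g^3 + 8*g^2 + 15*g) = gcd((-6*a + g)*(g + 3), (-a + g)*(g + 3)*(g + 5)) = g + 3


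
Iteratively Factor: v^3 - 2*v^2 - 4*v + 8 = (v - 2)*(v^2 - 4) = (v - 2)^2*(v + 2)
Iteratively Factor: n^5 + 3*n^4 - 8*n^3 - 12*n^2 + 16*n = (n - 1)*(n^4 + 4*n^3 - 4*n^2 - 16*n) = (n - 2)*(n - 1)*(n^3 + 6*n^2 + 8*n) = n*(n - 2)*(n - 1)*(n^2 + 6*n + 8) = n*(n - 2)*(n - 1)*(n + 2)*(n + 4)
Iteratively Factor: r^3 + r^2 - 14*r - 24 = (r + 2)*(r^2 - r - 12) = (r + 2)*(r + 3)*(r - 4)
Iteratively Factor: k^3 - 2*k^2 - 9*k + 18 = (k - 2)*(k^2 - 9) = (k - 3)*(k - 2)*(k + 3)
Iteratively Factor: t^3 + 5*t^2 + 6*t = (t + 3)*(t^2 + 2*t) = t*(t + 3)*(t + 2)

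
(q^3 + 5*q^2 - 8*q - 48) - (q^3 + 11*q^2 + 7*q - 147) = -6*q^2 - 15*q + 99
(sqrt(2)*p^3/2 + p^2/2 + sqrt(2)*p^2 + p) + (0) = sqrt(2)*p^3/2 + p^2/2 + sqrt(2)*p^2 + p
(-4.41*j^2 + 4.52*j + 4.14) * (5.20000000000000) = -22.932*j^2 + 23.504*j + 21.528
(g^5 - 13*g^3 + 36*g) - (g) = g^5 - 13*g^3 + 35*g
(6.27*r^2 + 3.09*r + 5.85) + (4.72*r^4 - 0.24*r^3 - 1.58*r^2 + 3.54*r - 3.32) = 4.72*r^4 - 0.24*r^3 + 4.69*r^2 + 6.63*r + 2.53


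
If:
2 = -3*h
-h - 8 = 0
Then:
No Solution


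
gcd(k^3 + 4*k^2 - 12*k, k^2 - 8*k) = k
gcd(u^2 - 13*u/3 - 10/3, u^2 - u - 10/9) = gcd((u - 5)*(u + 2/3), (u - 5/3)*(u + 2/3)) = u + 2/3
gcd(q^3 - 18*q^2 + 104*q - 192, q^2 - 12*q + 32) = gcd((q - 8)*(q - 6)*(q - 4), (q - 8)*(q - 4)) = q^2 - 12*q + 32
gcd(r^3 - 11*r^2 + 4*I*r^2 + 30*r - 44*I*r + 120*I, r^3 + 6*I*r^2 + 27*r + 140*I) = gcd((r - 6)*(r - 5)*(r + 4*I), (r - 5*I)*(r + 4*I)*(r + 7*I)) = r + 4*I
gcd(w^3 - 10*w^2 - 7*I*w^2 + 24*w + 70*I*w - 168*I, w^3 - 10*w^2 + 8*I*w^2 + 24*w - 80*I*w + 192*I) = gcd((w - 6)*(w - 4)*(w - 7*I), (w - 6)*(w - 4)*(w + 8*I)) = w^2 - 10*w + 24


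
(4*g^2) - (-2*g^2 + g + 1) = 6*g^2 - g - 1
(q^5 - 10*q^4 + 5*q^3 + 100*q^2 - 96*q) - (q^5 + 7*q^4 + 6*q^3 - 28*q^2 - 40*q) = -17*q^4 - q^3 + 128*q^2 - 56*q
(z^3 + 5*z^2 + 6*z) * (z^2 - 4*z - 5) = z^5 + z^4 - 19*z^3 - 49*z^2 - 30*z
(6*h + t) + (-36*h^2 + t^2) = -36*h^2 + 6*h + t^2 + t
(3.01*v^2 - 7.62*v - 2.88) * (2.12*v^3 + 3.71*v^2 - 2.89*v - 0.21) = 6.3812*v^5 - 4.9873*v^4 - 43.0747*v^3 + 10.7049*v^2 + 9.9234*v + 0.6048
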